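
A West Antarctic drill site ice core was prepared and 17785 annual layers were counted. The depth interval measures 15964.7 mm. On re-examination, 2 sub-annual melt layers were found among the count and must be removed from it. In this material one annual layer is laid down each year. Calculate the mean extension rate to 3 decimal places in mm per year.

Adjusted count: 17785 − 2 = 17783 annual layers.
15964.7 mm over 17783 years gives 15964.7 / 17783 ≈ 0.898 mm per year.

0.898 mm per year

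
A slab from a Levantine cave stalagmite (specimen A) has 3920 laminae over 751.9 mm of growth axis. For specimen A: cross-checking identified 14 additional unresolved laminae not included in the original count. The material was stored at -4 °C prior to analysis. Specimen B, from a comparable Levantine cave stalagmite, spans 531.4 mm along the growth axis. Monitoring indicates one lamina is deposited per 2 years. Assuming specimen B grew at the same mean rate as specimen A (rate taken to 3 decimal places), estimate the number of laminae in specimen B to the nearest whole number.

2768 laminae

Specimen A: after corrections the count is 3920 + 14 = 3934 laminae.
Specimen A: at 2 years per lamina, 3934 × 2 = 7868 years.
A: 751.9 mm over 7868 years gives 751.9 / 7868 ≈ 0.096 mm/year.
Specimen B: 531.4 mm / 0.096 mm per year = 5535.42 years; at 2 years per lamina that is 5535.42 / 2 ≈ 2768 laminae.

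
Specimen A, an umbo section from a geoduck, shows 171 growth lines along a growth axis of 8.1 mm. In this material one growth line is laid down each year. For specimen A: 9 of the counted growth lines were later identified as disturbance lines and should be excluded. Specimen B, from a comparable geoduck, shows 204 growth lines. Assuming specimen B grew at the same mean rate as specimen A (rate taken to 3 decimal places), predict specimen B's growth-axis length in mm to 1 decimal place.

Specimen A: adjusted count: 171 − 9 = 162 growth lines.
A: Mean rate = 8.1 mm / 162 years ≈ 0.050 mm per year.
Length of B = 0.050 × 204 = 10.2 mm.

10.2 mm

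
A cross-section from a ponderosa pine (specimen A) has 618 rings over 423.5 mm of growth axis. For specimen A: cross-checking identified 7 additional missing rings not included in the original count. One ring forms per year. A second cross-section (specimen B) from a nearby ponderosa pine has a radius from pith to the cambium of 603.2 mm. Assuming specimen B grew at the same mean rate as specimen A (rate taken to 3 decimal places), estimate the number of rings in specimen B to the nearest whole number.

890 rings

Specimen A: true ring count = 618 + 7 = 625.
A: Extension rate ≈ 423.5 / 625 = 0.678 mm per year.
B spans 603.2 / 0.678 = 889.68 years ≈ 890 rings.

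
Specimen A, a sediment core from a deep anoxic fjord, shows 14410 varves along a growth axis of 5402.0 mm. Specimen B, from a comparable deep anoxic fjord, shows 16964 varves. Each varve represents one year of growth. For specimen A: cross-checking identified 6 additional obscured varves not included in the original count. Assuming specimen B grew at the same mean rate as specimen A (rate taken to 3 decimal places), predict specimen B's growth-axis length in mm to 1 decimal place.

6361.5 mm

Specimen A: true varve count = 14410 + 6 = 14416.
A: Extension rate ≈ 5402.0 / 14416 = 0.375 mm/yr.
For B, 0.375 mm/year × 16964 years = 6361.5 mm.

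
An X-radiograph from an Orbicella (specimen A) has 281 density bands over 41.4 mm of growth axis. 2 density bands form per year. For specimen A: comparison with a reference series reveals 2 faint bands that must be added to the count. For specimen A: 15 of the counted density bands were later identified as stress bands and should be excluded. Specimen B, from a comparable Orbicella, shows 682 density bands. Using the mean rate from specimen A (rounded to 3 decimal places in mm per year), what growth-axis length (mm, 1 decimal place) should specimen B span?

Specimen A: correcting the raw count gives 281 − 15 + 2 = 268 true density bands.
Specimen A: dividing by 2 density bands per year: 268 / 2 = 134 years.
A: Extension rate ≈ 41.4 / 134 = 0.309 mm/yr.
Specimen B: with 2 density bands per year, 682 / 2 = 341 years. B's length ≈ 0.309 × 341 = 105.4 mm.

105.4 mm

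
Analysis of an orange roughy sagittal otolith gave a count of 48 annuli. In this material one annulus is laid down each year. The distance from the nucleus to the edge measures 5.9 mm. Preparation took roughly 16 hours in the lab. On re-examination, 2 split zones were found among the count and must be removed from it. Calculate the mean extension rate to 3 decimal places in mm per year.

0.128 mm per year

Adjusted count: 48 − 2 = 46 annuli.
5.9 mm over 46 years gives 5.9 / 46 ≈ 0.128 mm per year.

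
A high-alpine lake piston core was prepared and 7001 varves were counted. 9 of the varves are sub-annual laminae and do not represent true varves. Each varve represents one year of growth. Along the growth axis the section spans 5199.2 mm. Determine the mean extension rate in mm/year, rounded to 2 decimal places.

Correcting the raw count gives 7001 − 9 = 6992 true varves.
Extension rate ≈ 5199.2 / 6992 = 0.74 mm/year.

0.74 mm/year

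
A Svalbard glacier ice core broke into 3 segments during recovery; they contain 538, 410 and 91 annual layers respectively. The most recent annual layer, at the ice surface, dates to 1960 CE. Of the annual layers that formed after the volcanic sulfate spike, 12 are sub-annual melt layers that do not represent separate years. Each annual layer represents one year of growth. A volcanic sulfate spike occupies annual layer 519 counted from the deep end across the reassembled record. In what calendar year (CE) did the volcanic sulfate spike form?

1452 CE

Total annual layers = 538 + 410 + 91 = 1039.
1039 − 519 = 520 annual layers lie beyond the volcanic sulfate spike toward the ice surface.
Excluding 12 false annual layers: 520 − 12 = 508.
Counting back 508 years from 1960 CE places the volcanic sulfate spike in 1960 − 508 = 1452 CE.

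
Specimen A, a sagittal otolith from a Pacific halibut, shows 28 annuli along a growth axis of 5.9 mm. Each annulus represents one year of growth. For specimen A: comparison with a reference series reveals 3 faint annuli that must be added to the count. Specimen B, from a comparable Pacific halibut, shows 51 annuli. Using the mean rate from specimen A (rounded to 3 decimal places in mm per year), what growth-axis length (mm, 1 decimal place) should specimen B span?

9.7 mm

Specimen A: after corrections the count is 28 + 3 = 31 annuli.
A: Mean rate = 5.9 mm / 31 years ≈ 0.190 mm/yr.
For B, 0.190 mm/year × 51 years = 9.7 mm.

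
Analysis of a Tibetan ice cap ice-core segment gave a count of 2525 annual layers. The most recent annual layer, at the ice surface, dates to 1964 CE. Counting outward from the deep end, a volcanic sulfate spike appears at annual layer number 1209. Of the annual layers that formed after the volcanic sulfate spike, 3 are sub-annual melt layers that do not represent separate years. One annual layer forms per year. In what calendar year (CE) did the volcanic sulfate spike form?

651 CE

Between annual layer 1209 and the ice surface there are 2525 − 1209 = 1316 annual layers.
1316 − 3 false = 1313 true annual layers after the volcanic sulfate spike.
1964 − 1313 = 651 CE.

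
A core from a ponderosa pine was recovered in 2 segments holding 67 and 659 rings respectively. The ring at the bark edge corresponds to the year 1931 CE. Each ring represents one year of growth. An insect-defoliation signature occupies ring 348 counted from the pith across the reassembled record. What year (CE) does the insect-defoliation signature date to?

Total rings = 67 + 659 = 726.
Between ring 348 and the bark edge there are 726 − 348 = 378 rings.
Counting back 378 years from 1931 CE places the insect-defoliation signature in 1931 − 378 = 1553 CE.

1553 CE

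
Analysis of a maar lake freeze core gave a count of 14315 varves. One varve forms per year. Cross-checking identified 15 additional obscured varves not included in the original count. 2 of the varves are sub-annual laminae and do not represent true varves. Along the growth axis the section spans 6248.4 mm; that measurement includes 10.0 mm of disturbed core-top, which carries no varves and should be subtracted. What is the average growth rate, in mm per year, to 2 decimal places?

0.44 mm per year

Adjusted count: 14315 − 2 + 15 = 14328 varves.
Removing the 10.0 mm offcut leaves 6248.4 − 10.0 = 6238.4 mm.
Mean rate = 6238.4 mm / 14328 years ≈ 0.44 mm per year.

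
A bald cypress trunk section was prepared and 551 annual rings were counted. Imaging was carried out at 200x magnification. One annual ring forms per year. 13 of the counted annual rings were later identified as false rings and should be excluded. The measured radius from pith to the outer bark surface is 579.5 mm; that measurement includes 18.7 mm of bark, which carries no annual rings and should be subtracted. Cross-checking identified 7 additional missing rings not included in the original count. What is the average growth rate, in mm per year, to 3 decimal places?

1.029 mm per year

True annual ring count = 551 − 13 + 7 = 545.
Net length = 579.5 − 18.7 = 560.8 mm.
560.8 mm over 545 years gives 560.8 / 545 ≈ 1.029 mm per year.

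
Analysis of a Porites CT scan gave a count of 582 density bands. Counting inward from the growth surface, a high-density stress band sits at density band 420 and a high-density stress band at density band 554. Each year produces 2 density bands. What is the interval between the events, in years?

The two markers are separated by 554 − 420 = 134 density bands.
With 2 density bands per year, 134 / 2 = 67 years.

67 years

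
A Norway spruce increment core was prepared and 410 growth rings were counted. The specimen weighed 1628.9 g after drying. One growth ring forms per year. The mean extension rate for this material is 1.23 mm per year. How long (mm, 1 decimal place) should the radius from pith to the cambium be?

504.3 mm

The record spans 410 years at 1.23 mm per year.
Predicted length = 1.23 mm/year × 410 years = 504.3 mm.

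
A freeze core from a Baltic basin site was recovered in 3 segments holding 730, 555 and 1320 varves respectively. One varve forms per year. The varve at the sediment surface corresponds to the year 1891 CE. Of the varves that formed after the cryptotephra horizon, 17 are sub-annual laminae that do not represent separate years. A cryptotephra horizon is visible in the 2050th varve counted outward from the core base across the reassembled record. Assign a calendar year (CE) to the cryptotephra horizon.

1353 CE

Total varves = 730 + 555 + 1320 = 2605.
Between varve 2050 and the sediment surface there are 2605 − 2050 = 555 varves.
Removing the 17 false varves leaves 555 − 17 = 538 true varves beyond the cryptotephra horizon.
1891 − 538 = 1353 CE.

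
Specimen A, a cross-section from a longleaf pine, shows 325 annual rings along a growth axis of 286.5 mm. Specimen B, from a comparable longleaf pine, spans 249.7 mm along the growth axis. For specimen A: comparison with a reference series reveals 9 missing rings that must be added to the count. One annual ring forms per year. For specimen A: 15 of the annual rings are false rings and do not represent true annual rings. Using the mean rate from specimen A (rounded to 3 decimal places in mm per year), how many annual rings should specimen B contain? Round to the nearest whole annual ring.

278 annual rings

Specimen A: adjusted count: 325 − 15 + 9 = 319 annual rings.
A: Mean rate = 286.5 mm / 319 years ≈ 0.898 mm/yr.
For B, 249.7 / 0.898 = 278.06 years ≈ 278 annual rings.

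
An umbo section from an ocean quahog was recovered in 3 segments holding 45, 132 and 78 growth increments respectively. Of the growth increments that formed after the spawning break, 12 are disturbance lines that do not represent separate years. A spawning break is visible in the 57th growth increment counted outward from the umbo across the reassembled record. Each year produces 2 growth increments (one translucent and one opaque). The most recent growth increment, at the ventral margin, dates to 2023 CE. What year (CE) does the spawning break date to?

Total growth increments = 45 + 132 + 78 = 255.
The spawning break sits at growth increment 57 from the umbo, so 255 − 57 = 198 growth increments formed after it.
198 − 12 false = 186 true growth increments after the spawning break.
With 2 growth increments per year, 186 / 2 = 93 years.
Counting back 93 years from 2023 CE places the spawning break in 2023 − 93 = 1930 CE.

1930 CE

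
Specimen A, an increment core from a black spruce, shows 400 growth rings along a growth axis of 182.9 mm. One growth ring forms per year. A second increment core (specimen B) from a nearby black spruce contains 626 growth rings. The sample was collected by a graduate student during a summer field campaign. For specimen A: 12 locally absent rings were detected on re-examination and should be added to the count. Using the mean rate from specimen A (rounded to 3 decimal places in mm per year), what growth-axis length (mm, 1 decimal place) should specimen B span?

277.9 mm

Specimen A: adjusted count: 400 + 12 = 412 growth rings.
A: Extension rate ≈ 182.9 / 412 = 0.444 mm/year.
Length of B = 0.444 × 626 = 277.9 mm.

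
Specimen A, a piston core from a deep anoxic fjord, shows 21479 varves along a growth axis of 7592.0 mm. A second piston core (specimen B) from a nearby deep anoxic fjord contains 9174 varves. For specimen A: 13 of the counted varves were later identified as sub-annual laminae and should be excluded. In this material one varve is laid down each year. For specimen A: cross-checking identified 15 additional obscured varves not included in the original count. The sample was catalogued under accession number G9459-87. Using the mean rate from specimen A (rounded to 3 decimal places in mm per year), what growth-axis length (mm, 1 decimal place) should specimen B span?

3238.4 mm

Specimen A: adjusted count: 21479 − 13 + 15 = 21481 varves.
A: Mean rate = 7592.0 mm / 21481 years ≈ 0.353 mm/year.
B's length ≈ 0.353 × 9174 = 3238.4 mm.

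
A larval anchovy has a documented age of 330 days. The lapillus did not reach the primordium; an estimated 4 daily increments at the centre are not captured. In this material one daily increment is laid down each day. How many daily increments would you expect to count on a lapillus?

At one daily increment per day, 330 days correspond to 330 daily increments.
330 − 4 missed = 326 daily increments expected in the prepared section.

326 daily increments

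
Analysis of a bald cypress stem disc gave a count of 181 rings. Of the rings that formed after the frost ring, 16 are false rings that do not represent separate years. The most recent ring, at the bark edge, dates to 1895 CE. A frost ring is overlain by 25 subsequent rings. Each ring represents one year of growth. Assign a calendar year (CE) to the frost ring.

There are 25 rings younger than the frost ring.
Removing the 16 false rings leaves 25 − 16 = 9 true rings beyond the frost ring.
1895 − 9 = 1886 CE.

1886 CE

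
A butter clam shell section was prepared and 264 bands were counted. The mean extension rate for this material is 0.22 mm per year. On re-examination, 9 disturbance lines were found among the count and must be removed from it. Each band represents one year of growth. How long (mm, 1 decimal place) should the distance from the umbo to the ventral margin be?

56.1 mm

After corrections the count is 264 − 9 = 255 bands.
Predicted length = 0.22 mm/year × 255 years = 56.1 mm.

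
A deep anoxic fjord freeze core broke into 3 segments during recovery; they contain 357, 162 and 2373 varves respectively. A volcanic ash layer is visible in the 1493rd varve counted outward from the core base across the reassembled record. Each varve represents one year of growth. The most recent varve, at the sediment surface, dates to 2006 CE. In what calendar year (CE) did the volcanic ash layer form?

Total varves = 357 + 162 + 2373 = 2892.
The volcanic ash layer sits at varve 1493 from the core base, so 2892 − 1493 = 1399 varves formed after it.
The varve at the sediment surface is 2006 CE, so the volcanic ash layer dates to 2006 − 1399 = 607 CE.

607 CE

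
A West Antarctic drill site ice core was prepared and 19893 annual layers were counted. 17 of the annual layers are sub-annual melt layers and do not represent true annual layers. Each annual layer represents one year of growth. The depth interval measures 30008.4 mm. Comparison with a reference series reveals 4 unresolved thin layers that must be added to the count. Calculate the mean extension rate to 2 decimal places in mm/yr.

Correcting the raw count gives 19893 − 17 + 4 = 19880 true annual layers.
30008.4 mm over 19880 years gives 30008.4 / 19880 ≈ 1.51 mm/yr.

1.51 mm/yr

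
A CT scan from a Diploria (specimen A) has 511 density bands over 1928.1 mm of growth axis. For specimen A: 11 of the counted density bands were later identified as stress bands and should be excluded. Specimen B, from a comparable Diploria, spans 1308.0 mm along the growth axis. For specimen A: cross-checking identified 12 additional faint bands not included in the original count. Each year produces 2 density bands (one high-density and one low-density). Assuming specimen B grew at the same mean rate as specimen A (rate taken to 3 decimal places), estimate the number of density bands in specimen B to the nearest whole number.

347 density bands

Specimen A: adjusted count: 511 − 11 + 12 = 512 density bands.
Specimen A: with 2 density bands per year, 512 / 2 = 256 years.
A: 1928.1 mm over 256 years gives 1928.1 / 256 ≈ 7.532 mm per year.
B spans 1308.0 / 7.532 = 173.66 years; at 2 density bands per year that is 173.66 × 2 ≈ 347 density bands.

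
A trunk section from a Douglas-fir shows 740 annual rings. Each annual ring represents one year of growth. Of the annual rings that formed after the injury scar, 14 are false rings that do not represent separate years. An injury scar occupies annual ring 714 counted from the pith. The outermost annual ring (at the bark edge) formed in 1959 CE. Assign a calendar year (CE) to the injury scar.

1947 CE

740 − 714 = 26 annual rings lie beyond the injury scar toward the bark edge.
26 − 14 false = 12 true annual rings after the injury scar.
The annual ring at the bark edge is 1959 CE, so the injury scar dates to 1959 − 12 = 1947 CE.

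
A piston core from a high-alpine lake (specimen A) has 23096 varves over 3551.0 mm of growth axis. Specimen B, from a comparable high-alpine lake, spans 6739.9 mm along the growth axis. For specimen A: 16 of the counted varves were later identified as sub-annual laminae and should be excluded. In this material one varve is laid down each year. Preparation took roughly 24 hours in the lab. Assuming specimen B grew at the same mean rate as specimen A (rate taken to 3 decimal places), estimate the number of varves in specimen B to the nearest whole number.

43766 varves

Specimen A: adjusted count: 23096 − 16 = 23080 varves.
A: Extension rate ≈ 3551.0 / 23080 = 0.154 mm/year.
For B, 6739.9 / 0.154 = 43765.58 years ≈ 43766 varves.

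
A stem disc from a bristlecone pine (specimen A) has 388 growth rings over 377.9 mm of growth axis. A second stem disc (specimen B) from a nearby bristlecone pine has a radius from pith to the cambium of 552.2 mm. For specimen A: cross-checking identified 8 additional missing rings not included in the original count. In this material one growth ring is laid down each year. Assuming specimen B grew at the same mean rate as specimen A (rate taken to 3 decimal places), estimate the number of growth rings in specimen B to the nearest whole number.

579 growth rings

Specimen A: adjusted count: 388 + 8 = 396 growth rings.
A: Mean rate = 377.9 mm / 396 years ≈ 0.954 mm per year.
Specimen B: 552.2 mm / 0.954 mm per year = 578.83 years ≈ 579 growth rings.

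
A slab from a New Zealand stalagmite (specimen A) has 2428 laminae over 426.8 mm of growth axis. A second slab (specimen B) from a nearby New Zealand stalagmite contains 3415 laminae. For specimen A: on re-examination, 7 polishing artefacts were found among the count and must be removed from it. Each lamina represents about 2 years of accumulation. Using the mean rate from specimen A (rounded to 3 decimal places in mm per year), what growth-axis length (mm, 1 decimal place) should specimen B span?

Specimen A: after corrections the count is 2428 − 7 = 2421 laminae.
Specimen A: multiplying by 2 years per lamina: 2421 × 2 = 4842 years.
A: Mean rate = 426.8 mm / 4842 years ≈ 0.088 mm/year.
Specimen B: 3415 laminae at 2 years each span 3415 × 2 = 6830 years. For B, 0.088 mm/year × 6830 years = 601.0 mm.

601.0 mm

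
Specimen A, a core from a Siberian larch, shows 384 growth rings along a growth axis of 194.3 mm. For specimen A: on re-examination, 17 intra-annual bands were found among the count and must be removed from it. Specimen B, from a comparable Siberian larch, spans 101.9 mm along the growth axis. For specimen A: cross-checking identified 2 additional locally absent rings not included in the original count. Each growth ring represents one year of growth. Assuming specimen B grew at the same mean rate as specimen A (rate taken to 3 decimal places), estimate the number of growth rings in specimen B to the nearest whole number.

Specimen A: after corrections the count is 384 − 17 + 2 = 369 growth rings.
A: Extension rate ≈ 194.3 / 369 = 0.527 mm per year.
For B, 101.9 / 0.527 = 193.36 years ≈ 193 growth rings.

193 growth rings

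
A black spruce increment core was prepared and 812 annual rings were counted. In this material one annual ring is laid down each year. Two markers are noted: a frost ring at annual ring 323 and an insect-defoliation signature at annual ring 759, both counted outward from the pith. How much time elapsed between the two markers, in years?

Separation: 759 − 323 = 436 annual rings.
At one annual ring per year, 436 years elapsed between them.

436 years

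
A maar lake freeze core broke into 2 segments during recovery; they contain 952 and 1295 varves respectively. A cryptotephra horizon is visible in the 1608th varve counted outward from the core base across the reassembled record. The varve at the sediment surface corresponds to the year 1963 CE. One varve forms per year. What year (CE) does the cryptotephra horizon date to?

Total varves = 952 + 1295 = 2247.
2247 − 1608 = 639 varves lie beyond the cryptotephra horizon toward the sediment surface.
Counting back 639 years from 1963 CE places the cryptotephra horizon in 1963 − 639 = 1324 CE.

1324 CE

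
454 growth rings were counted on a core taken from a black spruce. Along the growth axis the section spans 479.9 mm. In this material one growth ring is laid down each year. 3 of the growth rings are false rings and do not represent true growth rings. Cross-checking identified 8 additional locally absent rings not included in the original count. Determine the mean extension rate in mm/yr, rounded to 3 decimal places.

True growth ring count = 454 − 3 + 8 = 459.
Extension rate ≈ 479.9 / 459 = 1.046 mm/yr.

1.046 mm/yr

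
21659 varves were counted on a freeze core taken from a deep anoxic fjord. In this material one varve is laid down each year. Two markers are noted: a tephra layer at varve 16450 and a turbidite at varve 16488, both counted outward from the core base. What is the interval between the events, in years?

38 yr

16488 − 16450 = 38 varves lie between the two events.
That is 38 years at one varve per year.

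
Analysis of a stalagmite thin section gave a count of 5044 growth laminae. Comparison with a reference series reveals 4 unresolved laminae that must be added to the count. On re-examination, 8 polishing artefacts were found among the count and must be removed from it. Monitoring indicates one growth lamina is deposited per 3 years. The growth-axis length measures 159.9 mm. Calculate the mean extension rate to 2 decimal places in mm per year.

Correcting the raw count gives 5044 − 8 + 4 = 5040 true growth laminae.
Multiplying by 3 years per growth lamina: 5040 × 3 = 15120 years.
Mean rate = 159.9 mm / 15120 years ≈ 0.01 mm per year.

0.01 mm per year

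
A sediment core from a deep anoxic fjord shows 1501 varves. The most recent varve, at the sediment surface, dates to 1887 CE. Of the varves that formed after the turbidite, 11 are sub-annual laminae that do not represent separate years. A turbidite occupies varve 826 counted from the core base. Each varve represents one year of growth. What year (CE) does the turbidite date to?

The turbidite sits at varve 826 from the core base, so 1501 − 826 = 675 varves formed after it.
675 − 11 false = 664 true varves after the turbidite.
Counting back 664 years from 1887 CE places the turbidite in 1887 − 664 = 1223 CE.

1223 CE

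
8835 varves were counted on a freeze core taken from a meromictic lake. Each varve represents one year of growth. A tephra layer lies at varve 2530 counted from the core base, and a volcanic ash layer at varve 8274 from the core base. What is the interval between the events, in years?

5744 years

Separation: 8274 − 2530 = 5744 varves.
One varve per year makes the interval 5744 years.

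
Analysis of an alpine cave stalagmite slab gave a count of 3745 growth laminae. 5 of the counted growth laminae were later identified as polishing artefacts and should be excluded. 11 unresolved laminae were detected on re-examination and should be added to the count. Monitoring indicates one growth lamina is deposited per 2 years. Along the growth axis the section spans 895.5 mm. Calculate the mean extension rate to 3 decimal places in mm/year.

Correcting the raw count gives 3745 − 5 + 11 = 3751 true growth laminae.
Multiplying by 2 years per growth lamina: 3751 × 2 = 7502 years.
895.5 mm over 7502 years gives 895.5 / 7502 ≈ 0.119 mm/year.

0.119 mm/year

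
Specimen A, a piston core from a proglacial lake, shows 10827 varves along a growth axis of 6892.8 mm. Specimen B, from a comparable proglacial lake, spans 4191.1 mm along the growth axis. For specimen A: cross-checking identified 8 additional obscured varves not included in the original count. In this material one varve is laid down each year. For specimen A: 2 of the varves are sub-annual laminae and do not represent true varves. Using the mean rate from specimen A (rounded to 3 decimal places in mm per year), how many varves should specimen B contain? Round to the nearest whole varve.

6590 varves

Specimen A: correcting the raw count gives 10827 − 2 + 8 = 10833 true varves.
A: Extension rate ≈ 6892.8 / 10833 = 0.636 mm per year.
B spans 4191.1 / 0.636 = 6589.78 years ≈ 6590 varves.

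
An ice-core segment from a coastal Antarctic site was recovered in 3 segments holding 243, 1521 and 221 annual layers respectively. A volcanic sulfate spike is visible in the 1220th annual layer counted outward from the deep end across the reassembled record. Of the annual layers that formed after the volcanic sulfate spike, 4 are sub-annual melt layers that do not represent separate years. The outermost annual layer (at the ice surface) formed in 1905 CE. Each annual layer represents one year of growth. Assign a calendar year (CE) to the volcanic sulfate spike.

1144 CE

Total annual layers = 243 + 1521 + 221 = 1985.
The volcanic sulfate spike sits at annual layer 1220 from the deep end, so 1985 − 1220 = 765 annual layers formed after it.
Excluding 4 false annual layers: 765 − 4 = 761.
1905 − 761 = 1144 CE.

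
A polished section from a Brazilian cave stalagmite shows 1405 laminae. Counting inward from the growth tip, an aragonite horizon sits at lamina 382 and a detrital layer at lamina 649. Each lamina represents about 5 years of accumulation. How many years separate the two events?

The two markers are separated by 649 − 382 = 267 laminae.
Multiplying by 5 years per lamina: 267 × 5 = 1335 years.

1335 years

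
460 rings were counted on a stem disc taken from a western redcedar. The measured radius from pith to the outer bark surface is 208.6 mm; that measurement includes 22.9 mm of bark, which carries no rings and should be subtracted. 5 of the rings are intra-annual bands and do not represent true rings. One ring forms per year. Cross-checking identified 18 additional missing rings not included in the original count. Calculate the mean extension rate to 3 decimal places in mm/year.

After corrections the count is 460 − 5 + 18 = 473 rings.
Removing the 22.9 mm offcut leaves 208.6 − 22.9 = 185.7 mm.
Extension rate ≈ 185.7 / 473 = 0.393 mm/year.

0.393 mm/year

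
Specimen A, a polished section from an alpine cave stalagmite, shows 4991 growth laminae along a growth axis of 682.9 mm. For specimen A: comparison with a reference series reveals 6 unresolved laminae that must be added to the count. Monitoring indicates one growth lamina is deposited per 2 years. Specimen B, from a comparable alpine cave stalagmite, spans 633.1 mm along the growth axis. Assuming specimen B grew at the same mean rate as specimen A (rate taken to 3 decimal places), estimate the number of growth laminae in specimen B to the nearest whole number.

4655 growth laminae

Specimen A: after corrections the count is 4991 + 6 = 4997 growth laminae.
Specimen A: at 2 years per growth lamina, 4997 × 2 = 9994 years.
A: Extension rate ≈ 682.9 / 9994 = 0.068 mm/year.
Specimen B: 633.1 mm / 0.068 mm per year = 9310.29 years; at 2 years per growth lamina that is 9310.29 / 2 ≈ 4655 growth laminae.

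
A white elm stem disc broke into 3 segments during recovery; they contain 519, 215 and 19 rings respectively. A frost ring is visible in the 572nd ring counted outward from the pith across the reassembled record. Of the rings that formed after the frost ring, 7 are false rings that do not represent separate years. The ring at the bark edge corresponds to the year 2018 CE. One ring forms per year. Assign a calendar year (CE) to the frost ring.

1844 CE

Total rings = 519 + 215 + 19 = 753.
753 − 572 = 181 rings lie beyond the frost ring toward the bark edge.
Removing the 7 false rings leaves 181 − 7 = 174 true rings beyond the frost ring.
2018 − 174 = 1844 CE.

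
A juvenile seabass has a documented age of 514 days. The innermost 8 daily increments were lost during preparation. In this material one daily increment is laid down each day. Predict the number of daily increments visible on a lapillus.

At one daily increment per day, 514 days correspond to 514 daily increments.
514 − 8 missed = 506 daily increments expected in the prepared section.

506 daily increments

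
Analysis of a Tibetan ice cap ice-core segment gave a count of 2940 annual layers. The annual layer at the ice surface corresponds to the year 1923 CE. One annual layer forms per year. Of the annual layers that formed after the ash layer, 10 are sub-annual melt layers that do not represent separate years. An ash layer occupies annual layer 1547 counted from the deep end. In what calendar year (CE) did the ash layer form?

Between annual layer 1547 and the ice surface there are 2940 − 1547 = 1393 annual layers.
Removing the 10 false annual layers leaves 1393 − 10 = 1383 true annual layers beyond the ash layer.
Counting back 1383 years from 1923 CE places the ash layer in 1923 − 1383 = 540 CE.

540 CE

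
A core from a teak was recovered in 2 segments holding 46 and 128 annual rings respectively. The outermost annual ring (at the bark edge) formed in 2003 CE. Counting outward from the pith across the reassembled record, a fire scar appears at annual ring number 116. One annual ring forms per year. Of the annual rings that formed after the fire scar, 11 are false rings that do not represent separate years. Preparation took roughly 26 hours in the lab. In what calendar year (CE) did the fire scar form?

1956 CE

Total annual rings = 46 + 128 = 174.
The fire scar sits at annual ring 116 from the pith, so 174 − 116 = 58 annual rings formed after it.
Excluding 11 false annual rings: 58 − 11 = 47.
The annual ring at the bark edge is 2003 CE, so the fire scar dates to 2003 − 47 = 1956 CE.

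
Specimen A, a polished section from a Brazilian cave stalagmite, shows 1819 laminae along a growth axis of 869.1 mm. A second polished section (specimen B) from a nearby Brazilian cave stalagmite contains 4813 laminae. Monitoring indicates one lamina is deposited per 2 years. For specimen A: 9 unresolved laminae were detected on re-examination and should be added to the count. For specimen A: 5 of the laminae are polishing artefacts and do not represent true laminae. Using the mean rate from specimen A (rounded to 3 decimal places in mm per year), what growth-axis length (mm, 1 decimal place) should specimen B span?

2291.0 mm

Specimen A: correcting the raw count gives 1819 − 5 + 9 = 1823 true laminae.
Specimen A: at 2 years per lamina, 1823 × 2 = 3646 years.
A: Extension rate ≈ 869.1 / 3646 = 0.238 mm per year.
Specimen B: at 2 years per lamina, 4813 × 2 = 9626 years. For B, 0.238 mm/year × 9626 years = 2291.0 mm.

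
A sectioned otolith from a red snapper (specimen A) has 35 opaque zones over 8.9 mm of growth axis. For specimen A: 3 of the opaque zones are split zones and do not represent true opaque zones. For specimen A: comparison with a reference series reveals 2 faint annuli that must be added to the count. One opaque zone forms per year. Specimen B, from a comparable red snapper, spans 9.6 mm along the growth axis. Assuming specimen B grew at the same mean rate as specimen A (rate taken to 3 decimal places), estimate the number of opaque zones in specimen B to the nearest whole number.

Specimen A: adjusted count: 35 − 3 + 2 = 34 opaque zones.
A: Extension rate ≈ 8.9 / 34 = 0.262 mm per year.
B spans 9.6 / 0.262 = 36.64 years ≈ 37 opaque zones.

37 opaque zones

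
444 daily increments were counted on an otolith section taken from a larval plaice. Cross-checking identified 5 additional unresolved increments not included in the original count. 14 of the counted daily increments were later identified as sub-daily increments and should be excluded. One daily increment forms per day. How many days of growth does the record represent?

435 days

Correcting the raw count gives 444 − 14 + 5 = 435 true daily increments.
With a one-to-one daily increment periodicity this is 435 days.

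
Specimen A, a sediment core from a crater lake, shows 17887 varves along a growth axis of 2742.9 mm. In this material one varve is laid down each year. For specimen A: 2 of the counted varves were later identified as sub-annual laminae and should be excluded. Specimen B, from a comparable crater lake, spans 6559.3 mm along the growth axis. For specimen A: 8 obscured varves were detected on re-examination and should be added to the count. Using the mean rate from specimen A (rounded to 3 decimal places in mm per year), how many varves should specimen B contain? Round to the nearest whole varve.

42871 varves

Specimen A: true varve count = 17887 − 2 + 8 = 17893.
A: Mean rate = 2742.9 mm / 17893 years ≈ 0.153 mm/year.
For B, 6559.3 / 0.153 = 42871.24 years ≈ 42871 varves.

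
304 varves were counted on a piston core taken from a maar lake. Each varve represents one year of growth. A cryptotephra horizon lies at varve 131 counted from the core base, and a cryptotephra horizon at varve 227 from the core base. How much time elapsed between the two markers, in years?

96 years

The two markers are separated by 227 − 131 = 96 varves.
One varve per year makes the interval 96 years.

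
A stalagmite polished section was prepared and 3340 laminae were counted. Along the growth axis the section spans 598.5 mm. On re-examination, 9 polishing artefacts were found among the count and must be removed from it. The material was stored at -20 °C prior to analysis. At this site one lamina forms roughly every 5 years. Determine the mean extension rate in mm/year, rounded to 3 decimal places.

True lamina count = 3340 − 9 = 3331.
3331 laminae at 5 years each span 3331 × 5 = 16655 years.
598.5 mm over 16655 years gives 598.5 / 16655 ≈ 0.036 mm/year.

0.036 mm/year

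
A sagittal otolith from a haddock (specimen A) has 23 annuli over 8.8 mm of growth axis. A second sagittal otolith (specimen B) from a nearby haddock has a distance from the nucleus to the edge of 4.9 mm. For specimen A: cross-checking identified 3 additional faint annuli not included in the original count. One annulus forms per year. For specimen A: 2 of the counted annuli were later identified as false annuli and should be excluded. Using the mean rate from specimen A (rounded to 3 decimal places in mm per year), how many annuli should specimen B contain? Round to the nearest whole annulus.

Specimen A: adjusted count: 23 − 2 + 3 = 24 annuli.
A: 8.8 mm over 24 years gives 8.8 / 24 ≈ 0.367 mm/yr.
Specimen B: 4.9 mm / 0.367 mm per year = 13.35 years ≈ 13 annuli.

13 annuli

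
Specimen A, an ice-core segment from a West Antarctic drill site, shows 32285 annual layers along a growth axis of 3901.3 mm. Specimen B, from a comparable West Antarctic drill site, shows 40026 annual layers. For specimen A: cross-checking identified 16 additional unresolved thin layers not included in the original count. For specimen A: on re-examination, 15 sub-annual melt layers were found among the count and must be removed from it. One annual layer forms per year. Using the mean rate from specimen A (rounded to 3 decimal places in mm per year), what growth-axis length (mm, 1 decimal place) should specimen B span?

Specimen A: correcting the raw count gives 32285 − 15 + 16 = 32286 true annual layers.
A: Mean rate = 3901.3 mm / 32286 years ≈ 0.121 mm/year.
B's length ≈ 0.121 × 40026 = 4843.1 mm.

4843.1 mm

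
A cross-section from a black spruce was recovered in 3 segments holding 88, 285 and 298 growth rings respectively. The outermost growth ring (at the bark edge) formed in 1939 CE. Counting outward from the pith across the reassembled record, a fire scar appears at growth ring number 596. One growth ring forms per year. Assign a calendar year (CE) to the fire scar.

1864 CE

Total growth rings = 88 + 285 + 298 = 671.
671 − 596 = 75 growth rings lie beyond the fire scar toward the bark edge.
1939 − 75 = 1864 CE.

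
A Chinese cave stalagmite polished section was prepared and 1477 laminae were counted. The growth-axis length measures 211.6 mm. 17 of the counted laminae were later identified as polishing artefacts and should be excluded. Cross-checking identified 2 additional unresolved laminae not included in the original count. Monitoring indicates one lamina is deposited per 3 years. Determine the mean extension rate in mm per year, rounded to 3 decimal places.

0.048 mm per year

After corrections the count is 1477 − 17 + 2 = 1462 laminae.
1462 laminae at 3 years each span 1462 × 3 = 4386 years.
Mean rate = 211.6 mm / 4386 years ≈ 0.048 mm per year.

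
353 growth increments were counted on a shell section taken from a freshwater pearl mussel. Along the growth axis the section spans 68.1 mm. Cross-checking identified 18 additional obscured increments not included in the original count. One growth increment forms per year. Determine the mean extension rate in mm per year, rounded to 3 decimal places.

After corrections the count is 353 + 18 = 371 growth increments.
Extension rate ≈ 68.1 / 371 = 0.184 mm per year.

0.184 mm per year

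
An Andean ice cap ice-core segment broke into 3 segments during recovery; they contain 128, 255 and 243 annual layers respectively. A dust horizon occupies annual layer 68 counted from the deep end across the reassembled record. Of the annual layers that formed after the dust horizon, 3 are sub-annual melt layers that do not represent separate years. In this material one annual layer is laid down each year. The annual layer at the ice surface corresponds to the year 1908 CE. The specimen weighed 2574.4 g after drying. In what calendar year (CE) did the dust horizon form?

1353 CE

Total annual layers = 128 + 255 + 243 = 626.
Between annual layer 68 and the ice surface there are 626 − 68 = 558 annual layers.
558 − 3 false = 555 true annual layers after the dust horizon.
Counting back 555 years from 1908 CE places the dust horizon in 1908 − 555 = 1353 CE.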